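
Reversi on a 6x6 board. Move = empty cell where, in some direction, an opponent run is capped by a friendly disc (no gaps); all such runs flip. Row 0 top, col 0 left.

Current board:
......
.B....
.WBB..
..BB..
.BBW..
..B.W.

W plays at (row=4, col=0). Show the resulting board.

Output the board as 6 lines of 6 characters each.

Place W at (4,0); scan 8 dirs for brackets.
Dir NW: edge -> no flip
Dir N: first cell '.' (not opp) -> no flip
Dir NE: first cell '.' (not opp) -> no flip
Dir W: edge -> no flip
Dir E: opp run (4,1) (4,2) capped by W -> flip
Dir SW: edge -> no flip
Dir S: first cell '.' (not opp) -> no flip
Dir SE: first cell '.' (not opp) -> no flip
All flips: (4,1) (4,2)

Answer: ......
.B....
.WBB..
..BB..
WWWW..
..B.W.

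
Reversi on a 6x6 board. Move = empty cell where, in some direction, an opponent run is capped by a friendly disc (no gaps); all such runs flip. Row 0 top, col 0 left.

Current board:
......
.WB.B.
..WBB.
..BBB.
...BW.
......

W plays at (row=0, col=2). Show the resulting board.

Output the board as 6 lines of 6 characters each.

Answer: ..W...
.WW.B.
..WBB.
..BBB.
...BW.
......

Derivation:
Place W at (0,2); scan 8 dirs for brackets.
Dir NW: edge -> no flip
Dir N: edge -> no flip
Dir NE: edge -> no flip
Dir W: first cell '.' (not opp) -> no flip
Dir E: first cell '.' (not opp) -> no flip
Dir SW: first cell 'W' (not opp) -> no flip
Dir S: opp run (1,2) capped by W -> flip
Dir SE: first cell '.' (not opp) -> no flip
All flips: (1,2)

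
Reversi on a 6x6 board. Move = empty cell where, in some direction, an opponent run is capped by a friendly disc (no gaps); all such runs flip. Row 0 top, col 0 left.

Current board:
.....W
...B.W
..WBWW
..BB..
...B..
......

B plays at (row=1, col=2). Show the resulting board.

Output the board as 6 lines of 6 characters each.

Answer: .....W
..BB.W
..BBWW
..BB..
...B..
......

Derivation:
Place B at (1,2); scan 8 dirs for brackets.
Dir NW: first cell '.' (not opp) -> no flip
Dir N: first cell '.' (not opp) -> no flip
Dir NE: first cell '.' (not opp) -> no flip
Dir W: first cell '.' (not opp) -> no flip
Dir E: first cell 'B' (not opp) -> no flip
Dir SW: first cell '.' (not opp) -> no flip
Dir S: opp run (2,2) capped by B -> flip
Dir SE: first cell 'B' (not opp) -> no flip
All flips: (2,2)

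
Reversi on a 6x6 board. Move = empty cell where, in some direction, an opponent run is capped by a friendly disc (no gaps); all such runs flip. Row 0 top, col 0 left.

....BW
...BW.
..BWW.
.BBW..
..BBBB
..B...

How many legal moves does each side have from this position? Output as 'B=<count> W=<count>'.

Answer: B=4 W=10

Derivation:
-- B to move --
(0,3): no bracket -> illegal
(1,2): no bracket -> illegal
(1,5): flips 3 -> legal
(2,5): flips 2 -> legal
(3,4): flips 3 -> legal
(3,5): flips 1 -> legal
B mobility = 4
-- W to move --
(0,2): flips 1 -> legal
(0,3): flips 2 -> legal
(1,1): flips 1 -> legal
(1,2): flips 1 -> legal
(1,5): no bracket -> illegal
(2,0): no bracket -> illegal
(2,1): flips 1 -> legal
(3,0): flips 2 -> legal
(3,4): no bracket -> illegal
(3,5): no bracket -> illegal
(4,0): no bracket -> illegal
(4,1): flips 1 -> legal
(5,1): flips 1 -> legal
(5,3): flips 1 -> legal
(5,4): no bracket -> illegal
(5,5): flips 1 -> legal
W mobility = 10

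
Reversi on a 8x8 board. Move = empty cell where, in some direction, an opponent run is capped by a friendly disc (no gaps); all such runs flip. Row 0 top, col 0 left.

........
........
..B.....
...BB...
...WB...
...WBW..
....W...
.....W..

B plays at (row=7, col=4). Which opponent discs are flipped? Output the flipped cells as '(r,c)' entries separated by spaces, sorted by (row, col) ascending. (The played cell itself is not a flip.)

Answer: (6,4)

Derivation:
Dir NW: first cell '.' (not opp) -> no flip
Dir N: opp run (6,4) capped by B -> flip
Dir NE: first cell '.' (not opp) -> no flip
Dir W: first cell '.' (not opp) -> no flip
Dir E: opp run (7,5), next='.' -> no flip
Dir SW: edge -> no flip
Dir S: edge -> no flip
Dir SE: edge -> no flip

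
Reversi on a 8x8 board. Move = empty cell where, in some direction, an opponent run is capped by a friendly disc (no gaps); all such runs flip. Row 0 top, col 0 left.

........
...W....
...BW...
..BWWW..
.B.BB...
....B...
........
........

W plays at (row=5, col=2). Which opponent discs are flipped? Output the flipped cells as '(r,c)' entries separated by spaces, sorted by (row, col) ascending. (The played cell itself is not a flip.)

Dir NW: opp run (4,1), next='.' -> no flip
Dir N: first cell '.' (not opp) -> no flip
Dir NE: opp run (4,3) capped by W -> flip
Dir W: first cell '.' (not opp) -> no flip
Dir E: first cell '.' (not opp) -> no flip
Dir SW: first cell '.' (not opp) -> no flip
Dir S: first cell '.' (not opp) -> no flip
Dir SE: first cell '.' (not opp) -> no flip

Answer: (4,3)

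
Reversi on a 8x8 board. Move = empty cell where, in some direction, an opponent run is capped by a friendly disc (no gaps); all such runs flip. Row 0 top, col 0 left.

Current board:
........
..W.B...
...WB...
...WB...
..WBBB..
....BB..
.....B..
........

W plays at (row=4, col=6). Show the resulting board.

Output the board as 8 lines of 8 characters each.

Answer: ........
..W.B...
...WB...
...WB...
..WWWWW.
....BB..
.....B..
........

Derivation:
Place W at (4,6); scan 8 dirs for brackets.
Dir NW: first cell '.' (not opp) -> no flip
Dir N: first cell '.' (not opp) -> no flip
Dir NE: first cell '.' (not opp) -> no flip
Dir W: opp run (4,5) (4,4) (4,3) capped by W -> flip
Dir E: first cell '.' (not opp) -> no flip
Dir SW: opp run (5,5), next='.' -> no flip
Dir S: first cell '.' (not opp) -> no flip
Dir SE: first cell '.' (not opp) -> no flip
All flips: (4,3) (4,4) (4,5)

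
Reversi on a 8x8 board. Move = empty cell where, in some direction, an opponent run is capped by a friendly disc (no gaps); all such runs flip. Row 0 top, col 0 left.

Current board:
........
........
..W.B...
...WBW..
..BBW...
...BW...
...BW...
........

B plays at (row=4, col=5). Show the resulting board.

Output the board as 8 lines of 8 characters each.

Place B at (4,5); scan 8 dirs for brackets.
Dir NW: first cell 'B' (not opp) -> no flip
Dir N: opp run (3,5), next='.' -> no flip
Dir NE: first cell '.' (not opp) -> no flip
Dir W: opp run (4,4) capped by B -> flip
Dir E: first cell '.' (not opp) -> no flip
Dir SW: opp run (5,4) capped by B -> flip
Dir S: first cell '.' (not opp) -> no flip
Dir SE: first cell '.' (not opp) -> no flip
All flips: (4,4) (5,4)

Answer: ........
........
..W.B...
...WBW..
..BBBB..
...BB...
...BW...
........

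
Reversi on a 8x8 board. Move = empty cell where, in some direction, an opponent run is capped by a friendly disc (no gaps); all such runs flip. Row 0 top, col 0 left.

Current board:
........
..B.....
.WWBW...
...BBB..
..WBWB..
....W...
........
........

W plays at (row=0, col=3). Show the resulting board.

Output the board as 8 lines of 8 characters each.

Place W at (0,3); scan 8 dirs for brackets.
Dir NW: edge -> no flip
Dir N: edge -> no flip
Dir NE: edge -> no flip
Dir W: first cell '.' (not opp) -> no flip
Dir E: first cell '.' (not opp) -> no flip
Dir SW: opp run (1,2) capped by W -> flip
Dir S: first cell '.' (not opp) -> no flip
Dir SE: first cell '.' (not opp) -> no flip
All flips: (1,2)

Answer: ...W....
..W.....
.WWBW...
...BBB..
..WBWB..
....W...
........
........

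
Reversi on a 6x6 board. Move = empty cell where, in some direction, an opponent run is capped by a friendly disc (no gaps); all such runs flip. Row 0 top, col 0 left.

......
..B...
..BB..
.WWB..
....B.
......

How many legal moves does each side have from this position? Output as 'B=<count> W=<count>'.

Answer: B=4 W=4

Derivation:
-- B to move --
(2,0): no bracket -> illegal
(2,1): no bracket -> illegal
(3,0): flips 2 -> legal
(4,0): flips 1 -> legal
(4,1): flips 1 -> legal
(4,2): flips 1 -> legal
(4,3): no bracket -> illegal
B mobility = 4
-- W to move --
(0,1): no bracket -> illegal
(0,2): flips 2 -> legal
(0,3): no bracket -> illegal
(1,1): no bracket -> illegal
(1,3): flips 1 -> legal
(1,4): flips 1 -> legal
(2,1): no bracket -> illegal
(2,4): no bracket -> illegal
(3,4): flips 1 -> legal
(3,5): no bracket -> illegal
(4,2): no bracket -> illegal
(4,3): no bracket -> illegal
(4,5): no bracket -> illegal
(5,3): no bracket -> illegal
(5,4): no bracket -> illegal
(5,5): no bracket -> illegal
W mobility = 4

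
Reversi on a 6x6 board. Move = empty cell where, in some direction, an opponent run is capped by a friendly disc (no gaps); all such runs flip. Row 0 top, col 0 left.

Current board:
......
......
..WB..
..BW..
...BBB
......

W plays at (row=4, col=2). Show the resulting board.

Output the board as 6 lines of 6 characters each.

Answer: ......
......
..WB..
..WW..
..WBBB
......

Derivation:
Place W at (4,2); scan 8 dirs for brackets.
Dir NW: first cell '.' (not opp) -> no flip
Dir N: opp run (3,2) capped by W -> flip
Dir NE: first cell 'W' (not opp) -> no flip
Dir W: first cell '.' (not opp) -> no flip
Dir E: opp run (4,3) (4,4) (4,5), next=edge -> no flip
Dir SW: first cell '.' (not opp) -> no flip
Dir S: first cell '.' (not opp) -> no flip
Dir SE: first cell '.' (not opp) -> no flip
All flips: (3,2)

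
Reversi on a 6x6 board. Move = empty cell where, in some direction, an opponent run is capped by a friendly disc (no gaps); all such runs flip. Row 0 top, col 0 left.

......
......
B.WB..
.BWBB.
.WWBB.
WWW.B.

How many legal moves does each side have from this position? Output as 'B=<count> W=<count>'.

Answer: B=5 W=9

Derivation:
-- B to move --
(1,1): flips 1 -> legal
(1,2): no bracket -> illegal
(1,3): flips 1 -> legal
(2,1): flips 2 -> legal
(3,0): no bracket -> illegal
(4,0): flips 2 -> legal
(5,3): flips 1 -> legal
B mobility = 5
-- W to move --
(1,0): no bracket -> illegal
(1,1): no bracket -> illegal
(1,2): no bracket -> illegal
(1,3): no bracket -> illegal
(1,4): flips 1 -> legal
(2,1): flips 1 -> legal
(2,4): flips 2 -> legal
(2,5): flips 2 -> legal
(3,0): flips 1 -> legal
(3,5): flips 2 -> legal
(4,0): flips 1 -> legal
(4,5): flips 2 -> legal
(5,3): no bracket -> illegal
(5,5): flips 2 -> legal
W mobility = 9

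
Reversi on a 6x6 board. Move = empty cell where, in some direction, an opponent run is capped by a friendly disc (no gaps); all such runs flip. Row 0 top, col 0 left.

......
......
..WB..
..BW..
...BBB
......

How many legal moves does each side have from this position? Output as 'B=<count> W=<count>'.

-- B to move --
(1,1): flips 2 -> legal
(1,2): flips 1 -> legal
(1,3): no bracket -> illegal
(2,1): flips 1 -> legal
(2,4): no bracket -> illegal
(3,1): no bracket -> illegal
(3,4): flips 1 -> legal
(4,2): no bracket -> illegal
B mobility = 4
-- W to move --
(1,2): no bracket -> illegal
(1,3): flips 1 -> legal
(1,4): no bracket -> illegal
(2,1): no bracket -> illegal
(2,4): flips 1 -> legal
(3,1): flips 1 -> legal
(3,4): no bracket -> illegal
(3,5): no bracket -> illegal
(4,1): no bracket -> illegal
(4,2): flips 1 -> legal
(5,2): no bracket -> illegal
(5,3): flips 1 -> legal
(5,4): no bracket -> illegal
(5,5): flips 1 -> legal
W mobility = 6

Answer: B=4 W=6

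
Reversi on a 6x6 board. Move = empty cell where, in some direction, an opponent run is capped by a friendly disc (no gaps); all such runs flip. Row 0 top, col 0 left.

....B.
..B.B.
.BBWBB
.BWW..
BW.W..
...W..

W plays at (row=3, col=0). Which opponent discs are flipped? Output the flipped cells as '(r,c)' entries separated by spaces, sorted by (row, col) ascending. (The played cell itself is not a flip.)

Answer: (3,1)

Derivation:
Dir NW: edge -> no flip
Dir N: first cell '.' (not opp) -> no flip
Dir NE: opp run (2,1) (1,2), next='.' -> no flip
Dir W: edge -> no flip
Dir E: opp run (3,1) capped by W -> flip
Dir SW: edge -> no flip
Dir S: opp run (4,0), next='.' -> no flip
Dir SE: first cell 'W' (not opp) -> no flip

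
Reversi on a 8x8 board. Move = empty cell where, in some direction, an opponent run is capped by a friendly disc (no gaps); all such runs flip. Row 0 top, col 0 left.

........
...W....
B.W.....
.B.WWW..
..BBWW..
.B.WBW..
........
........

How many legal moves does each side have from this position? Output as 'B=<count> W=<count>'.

Answer: B=10 W=6

Derivation:
-- B to move --
(0,2): no bracket -> illegal
(0,3): no bracket -> illegal
(0,4): flips 2 -> legal
(1,1): no bracket -> illegal
(1,2): no bracket -> illegal
(1,4): no bracket -> illegal
(2,1): no bracket -> illegal
(2,3): flips 1 -> legal
(2,4): flips 3 -> legal
(2,5): flips 1 -> legal
(2,6): no bracket -> illegal
(3,2): no bracket -> illegal
(3,6): flips 1 -> legal
(4,6): flips 2 -> legal
(5,2): flips 1 -> legal
(5,6): flips 1 -> legal
(6,2): no bracket -> illegal
(6,3): flips 1 -> legal
(6,4): flips 1 -> legal
(6,5): no bracket -> illegal
(6,6): no bracket -> illegal
B mobility = 10
-- W to move --
(1,0): no bracket -> illegal
(1,1): no bracket -> illegal
(2,1): no bracket -> illegal
(3,0): no bracket -> illegal
(3,2): no bracket -> illegal
(4,0): flips 1 -> legal
(4,1): flips 2 -> legal
(5,0): no bracket -> illegal
(5,2): flips 1 -> legal
(6,0): flips 2 -> legal
(6,1): no bracket -> illegal
(6,2): no bracket -> illegal
(6,3): flips 1 -> legal
(6,4): flips 1 -> legal
(6,5): no bracket -> illegal
W mobility = 6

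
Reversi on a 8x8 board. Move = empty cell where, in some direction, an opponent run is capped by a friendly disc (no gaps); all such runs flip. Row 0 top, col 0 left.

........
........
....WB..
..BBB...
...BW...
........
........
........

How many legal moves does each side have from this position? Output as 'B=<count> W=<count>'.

Answer: B=6 W=3

Derivation:
-- B to move --
(1,3): no bracket -> illegal
(1,4): flips 1 -> legal
(1,5): flips 1 -> legal
(2,3): flips 1 -> legal
(3,5): no bracket -> illegal
(4,5): flips 1 -> legal
(5,3): no bracket -> illegal
(5,4): flips 1 -> legal
(5,5): flips 1 -> legal
B mobility = 6
-- W to move --
(1,4): no bracket -> illegal
(1,5): no bracket -> illegal
(1,6): no bracket -> illegal
(2,1): no bracket -> illegal
(2,2): flips 1 -> legal
(2,3): no bracket -> illegal
(2,6): flips 1 -> legal
(3,1): no bracket -> illegal
(3,5): no bracket -> illegal
(3,6): no bracket -> illegal
(4,1): no bracket -> illegal
(4,2): flips 2 -> legal
(4,5): no bracket -> illegal
(5,2): no bracket -> illegal
(5,3): no bracket -> illegal
(5,4): no bracket -> illegal
W mobility = 3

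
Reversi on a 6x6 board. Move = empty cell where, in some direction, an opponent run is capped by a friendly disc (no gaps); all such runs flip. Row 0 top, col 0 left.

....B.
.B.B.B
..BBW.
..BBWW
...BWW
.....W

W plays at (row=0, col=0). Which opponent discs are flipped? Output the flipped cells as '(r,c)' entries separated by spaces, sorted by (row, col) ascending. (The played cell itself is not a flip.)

Answer: (1,1) (2,2) (3,3)

Derivation:
Dir NW: edge -> no flip
Dir N: edge -> no flip
Dir NE: edge -> no flip
Dir W: edge -> no flip
Dir E: first cell '.' (not opp) -> no flip
Dir SW: edge -> no flip
Dir S: first cell '.' (not opp) -> no flip
Dir SE: opp run (1,1) (2,2) (3,3) capped by W -> flip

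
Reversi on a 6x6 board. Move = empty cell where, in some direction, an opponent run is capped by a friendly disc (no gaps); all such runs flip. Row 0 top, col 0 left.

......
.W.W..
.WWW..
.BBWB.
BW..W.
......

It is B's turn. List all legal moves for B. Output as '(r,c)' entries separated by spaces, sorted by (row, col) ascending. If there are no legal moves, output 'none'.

(0,0): no bracket -> illegal
(0,1): flips 2 -> legal
(0,2): no bracket -> illegal
(0,3): no bracket -> illegal
(0,4): flips 2 -> legal
(1,0): flips 1 -> legal
(1,2): flips 2 -> legal
(1,4): flips 1 -> legal
(2,0): no bracket -> illegal
(2,4): no bracket -> illegal
(3,0): no bracket -> illegal
(3,5): no bracket -> illegal
(4,2): flips 1 -> legal
(4,3): no bracket -> illegal
(4,5): no bracket -> illegal
(5,0): flips 1 -> legal
(5,1): flips 1 -> legal
(5,2): no bracket -> illegal
(5,3): no bracket -> illegal
(5,4): flips 1 -> legal
(5,5): no bracket -> illegal

Answer: (0,1) (0,4) (1,0) (1,2) (1,4) (4,2) (5,0) (5,1) (5,4)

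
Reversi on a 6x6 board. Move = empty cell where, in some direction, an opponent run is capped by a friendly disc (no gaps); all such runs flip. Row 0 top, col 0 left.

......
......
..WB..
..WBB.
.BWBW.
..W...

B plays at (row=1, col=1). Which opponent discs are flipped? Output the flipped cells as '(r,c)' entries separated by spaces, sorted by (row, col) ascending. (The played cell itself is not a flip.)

Answer: (2,2)

Derivation:
Dir NW: first cell '.' (not opp) -> no flip
Dir N: first cell '.' (not opp) -> no flip
Dir NE: first cell '.' (not opp) -> no flip
Dir W: first cell '.' (not opp) -> no flip
Dir E: first cell '.' (not opp) -> no flip
Dir SW: first cell '.' (not opp) -> no flip
Dir S: first cell '.' (not opp) -> no flip
Dir SE: opp run (2,2) capped by B -> flip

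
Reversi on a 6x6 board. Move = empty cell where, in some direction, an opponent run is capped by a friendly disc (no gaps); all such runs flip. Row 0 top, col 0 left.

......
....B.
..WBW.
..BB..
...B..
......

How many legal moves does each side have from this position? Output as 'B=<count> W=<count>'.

Answer: B=6 W=3

Derivation:
-- B to move --
(1,1): flips 1 -> legal
(1,2): flips 1 -> legal
(1,3): no bracket -> illegal
(1,5): flips 1 -> legal
(2,1): flips 1 -> legal
(2,5): flips 1 -> legal
(3,1): no bracket -> illegal
(3,4): flips 1 -> legal
(3,5): no bracket -> illegal
B mobility = 6
-- W to move --
(0,3): no bracket -> illegal
(0,4): flips 1 -> legal
(0,5): no bracket -> illegal
(1,2): no bracket -> illegal
(1,3): no bracket -> illegal
(1,5): no bracket -> illegal
(2,1): no bracket -> illegal
(2,5): no bracket -> illegal
(3,1): no bracket -> illegal
(3,4): no bracket -> illegal
(4,1): no bracket -> illegal
(4,2): flips 2 -> legal
(4,4): flips 1 -> legal
(5,2): no bracket -> illegal
(5,3): no bracket -> illegal
(5,4): no bracket -> illegal
W mobility = 3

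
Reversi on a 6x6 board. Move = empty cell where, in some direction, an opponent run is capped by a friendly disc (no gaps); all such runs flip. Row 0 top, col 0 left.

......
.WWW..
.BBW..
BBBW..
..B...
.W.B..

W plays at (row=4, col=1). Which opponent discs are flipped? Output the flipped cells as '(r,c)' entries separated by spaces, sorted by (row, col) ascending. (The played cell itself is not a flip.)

Answer: (2,1) (3,1) (3,2)

Derivation:
Dir NW: opp run (3,0), next=edge -> no flip
Dir N: opp run (3,1) (2,1) capped by W -> flip
Dir NE: opp run (3,2) capped by W -> flip
Dir W: first cell '.' (not opp) -> no flip
Dir E: opp run (4,2), next='.' -> no flip
Dir SW: first cell '.' (not opp) -> no flip
Dir S: first cell 'W' (not opp) -> no flip
Dir SE: first cell '.' (not opp) -> no flip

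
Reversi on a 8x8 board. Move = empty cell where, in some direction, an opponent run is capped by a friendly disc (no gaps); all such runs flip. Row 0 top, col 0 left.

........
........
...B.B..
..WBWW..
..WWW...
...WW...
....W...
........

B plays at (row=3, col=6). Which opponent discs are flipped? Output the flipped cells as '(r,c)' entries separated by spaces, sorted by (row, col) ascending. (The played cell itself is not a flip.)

Dir NW: first cell 'B' (not opp) -> no flip
Dir N: first cell '.' (not opp) -> no flip
Dir NE: first cell '.' (not opp) -> no flip
Dir W: opp run (3,5) (3,4) capped by B -> flip
Dir E: first cell '.' (not opp) -> no flip
Dir SW: first cell '.' (not opp) -> no flip
Dir S: first cell '.' (not opp) -> no flip
Dir SE: first cell '.' (not opp) -> no flip

Answer: (3,4) (3,5)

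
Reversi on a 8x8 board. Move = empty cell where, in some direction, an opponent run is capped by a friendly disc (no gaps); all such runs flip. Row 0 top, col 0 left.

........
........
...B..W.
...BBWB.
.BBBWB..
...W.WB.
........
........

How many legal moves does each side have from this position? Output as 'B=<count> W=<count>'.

-- B to move --
(1,5): no bracket -> illegal
(1,6): flips 1 -> legal
(1,7): no bracket -> illegal
(2,4): no bracket -> illegal
(2,5): flips 1 -> legal
(2,7): no bracket -> illegal
(3,7): no bracket -> illegal
(4,6): no bracket -> illegal
(5,2): no bracket -> illegal
(5,4): flips 2 -> legal
(6,2): no bracket -> illegal
(6,3): flips 1 -> legal
(6,4): flips 1 -> legal
(6,5): flips 1 -> legal
(6,6): flips 2 -> legal
B mobility = 7
-- W to move --
(1,2): no bracket -> illegal
(1,3): flips 3 -> legal
(1,4): no bracket -> illegal
(2,2): flips 1 -> legal
(2,4): flips 1 -> legal
(2,5): no bracket -> illegal
(2,7): no bracket -> illegal
(3,0): no bracket -> illegal
(3,1): flips 1 -> legal
(3,2): flips 2 -> legal
(3,7): flips 1 -> legal
(4,0): flips 3 -> legal
(4,6): flips 2 -> legal
(4,7): no bracket -> illegal
(5,0): no bracket -> illegal
(5,1): no bracket -> illegal
(5,2): no bracket -> illegal
(5,4): no bracket -> illegal
(5,7): flips 1 -> legal
(6,5): no bracket -> illegal
(6,6): no bracket -> illegal
(6,7): no bracket -> illegal
W mobility = 9

Answer: B=7 W=9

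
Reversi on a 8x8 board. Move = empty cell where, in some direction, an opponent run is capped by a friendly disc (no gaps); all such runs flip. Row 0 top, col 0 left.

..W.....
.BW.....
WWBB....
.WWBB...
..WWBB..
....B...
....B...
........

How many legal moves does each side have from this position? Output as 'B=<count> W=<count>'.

-- B to move --
(0,1): flips 1 -> legal
(0,3): no bracket -> illegal
(1,0): flips 3 -> legal
(1,3): flips 1 -> legal
(3,0): flips 2 -> legal
(4,0): flips 1 -> legal
(4,1): flips 5 -> legal
(5,1): flips 1 -> legal
(5,2): flips 3 -> legal
(5,3): flips 1 -> legal
B mobility = 9
-- W to move --
(0,0): no bracket -> illegal
(0,1): flips 1 -> legal
(1,0): flips 1 -> legal
(1,3): flips 3 -> legal
(1,4): flips 1 -> legal
(2,4): flips 3 -> legal
(2,5): flips 1 -> legal
(3,5): flips 2 -> legal
(3,6): no bracket -> illegal
(4,6): flips 2 -> legal
(5,3): no bracket -> illegal
(5,5): no bracket -> illegal
(5,6): flips 3 -> legal
(6,3): no bracket -> illegal
(6,5): flips 1 -> legal
(7,3): no bracket -> illegal
(7,4): no bracket -> illegal
(7,5): no bracket -> illegal
W mobility = 10

Answer: B=9 W=10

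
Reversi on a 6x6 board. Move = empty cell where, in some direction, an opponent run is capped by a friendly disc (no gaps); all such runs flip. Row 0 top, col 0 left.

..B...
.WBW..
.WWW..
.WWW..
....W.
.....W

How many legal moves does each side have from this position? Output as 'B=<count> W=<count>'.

Answer: B=7 W=2

Derivation:
-- B to move --
(0,0): no bracket -> illegal
(0,1): no bracket -> illegal
(0,3): no bracket -> illegal
(0,4): no bracket -> illegal
(1,0): flips 1 -> legal
(1,4): flips 1 -> legal
(2,0): flips 1 -> legal
(2,4): flips 1 -> legal
(3,0): flips 1 -> legal
(3,4): flips 1 -> legal
(3,5): no bracket -> illegal
(4,0): no bracket -> illegal
(4,1): no bracket -> illegal
(4,2): flips 2 -> legal
(4,3): no bracket -> illegal
(4,5): no bracket -> illegal
(5,3): no bracket -> illegal
(5,4): no bracket -> illegal
B mobility = 7
-- W to move --
(0,1): flips 1 -> legal
(0,3): flips 1 -> legal
W mobility = 2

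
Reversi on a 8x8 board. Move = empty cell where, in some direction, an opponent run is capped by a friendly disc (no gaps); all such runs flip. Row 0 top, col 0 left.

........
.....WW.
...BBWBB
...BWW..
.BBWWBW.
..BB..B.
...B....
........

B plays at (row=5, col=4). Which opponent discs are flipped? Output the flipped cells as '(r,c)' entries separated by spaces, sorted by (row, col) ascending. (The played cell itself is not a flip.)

Answer: (3,4) (4,4)

Derivation:
Dir NW: opp run (4,3), next='.' -> no flip
Dir N: opp run (4,4) (3,4) capped by B -> flip
Dir NE: first cell 'B' (not opp) -> no flip
Dir W: first cell 'B' (not opp) -> no flip
Dir E: first cell '.' (not opp) -> no flip
Dir SW: first cell 'B' (not opp) -> no flip
Dir S: first cell '.' (not opp) -> no flip
Dir SE: first cell '.' (not opp) -> no flip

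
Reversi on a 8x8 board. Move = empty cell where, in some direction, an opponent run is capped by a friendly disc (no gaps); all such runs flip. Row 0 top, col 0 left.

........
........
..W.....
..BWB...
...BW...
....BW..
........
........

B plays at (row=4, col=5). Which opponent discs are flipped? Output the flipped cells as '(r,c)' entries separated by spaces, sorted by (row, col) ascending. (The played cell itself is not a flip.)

Dir NW: first cell 'B' (not opp) -> no flip
Dir N: first cell '.' (not opp) -> no flip
Dir NE: first cell '.' (not opp) -> no flip
Dir W: opp run (4,4) capped by B -> flip
Dir E: first cell '.' (not opp) -> no flip
Dir SW: first cell 'B' (not opp) -> no flip
Dir S: opp run (5,5), next='.' -> no flip
Dir SE: first cell '.' (not opp) -> no flip

Answer: (4,4)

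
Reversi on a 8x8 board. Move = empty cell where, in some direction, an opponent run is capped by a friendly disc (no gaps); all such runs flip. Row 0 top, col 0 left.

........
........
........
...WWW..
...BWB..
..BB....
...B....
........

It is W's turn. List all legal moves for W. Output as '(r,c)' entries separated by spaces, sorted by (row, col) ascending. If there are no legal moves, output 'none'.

(3,2): no bracket -> illegal
(3,6): no bracket -> illegal
(4,1): no bracket -> illegal
(4,2): flips 1 -> legal
(4,6): flips 1 -> legal
(5,1): no bracket -> illegal
(5,4): no bracket -> illegal
(5,5): flips 1 -> legal
(5,6): flips 1 -> legal
(6,1): flips 2 -> legal
(6,2): flips 1 -> legal
(6,4): no bracket -> illegal
(7,2): no bracket -> illegal
(7,3): flips 3 -> legal
(7,4): no bracket -> illegal

Answer: (4,2) (4,6) (5,5) (5,6) (6,1) (6,2) (7,3)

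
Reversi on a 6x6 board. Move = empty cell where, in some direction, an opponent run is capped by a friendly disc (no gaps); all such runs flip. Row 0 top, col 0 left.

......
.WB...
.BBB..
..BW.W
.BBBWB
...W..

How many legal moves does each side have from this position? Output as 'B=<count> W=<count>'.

Answer: B=7 W=5

Derivation:
-- B to move --
(0,0): flips 1 -> legal
(0,1): flips 1 -> legal
(0,2): no bracket -> illegal
(1,0): flips 1 -> legal
(2,0): no bracket -> illegal
(2,4): flips 1 -> legal
(2,5): flips 1 -> legal
(3,4): flips 1 -> legal
(5,2): no bracket -> illegal
(5,4): no bracket -> illegal
(5,5): flips 2 -> legal
B mobility = 7
-- W to move --
(0,1): no bracket -> illegal
(0,2): no bracket -> illegal
(0,3): no bracket -> illegal
(1,0): no bracket -> illegal
(1,3): flips 2 -> legal
(1,4): no bracket -> illegal
(2,0): no bracket -> illegal
(2,4): no bracket -> illegal
(3,0): no bracket -> illegal
(3,1): flips 3 -> legal
(3,4): no bracket -> illegal
(4,0): flips 3 -> legal
(5,0): no bracket -> illegal
(5,1): flips 1 -> legal
(5,2): no bracket -> illegal
(5,4): no bracket -> illegal
(5,5): flips 1 -> legal
W mobility = 5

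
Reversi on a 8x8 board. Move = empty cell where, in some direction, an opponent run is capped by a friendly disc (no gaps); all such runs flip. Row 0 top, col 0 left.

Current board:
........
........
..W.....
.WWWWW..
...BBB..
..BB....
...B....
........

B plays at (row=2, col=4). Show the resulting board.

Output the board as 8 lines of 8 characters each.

Answer: ........
........
..W.B...
.WWWBW..
...BBB..
..BB....
...B....
........

Derivation:
Place B at (2,4); scan 8 dirs for brackets.
Dir NW: first cell '.' (not opp) -> no flip
Dir N: first cell '.' (not opp) -> no flip
Dir NE: first cell '.' (not opp) -> no flip
Dir W: first cell '.' (not opp) -> no flip
Dir E: first cell '.' (not opp) -> no flip
Dir SW: opp run (3,3), next='.' -> no flip
Dir S: opp run (3,4) capped by B -> flip
Dir SE: opp run (3,5), next='.' -> no flip
All flips: (3,4)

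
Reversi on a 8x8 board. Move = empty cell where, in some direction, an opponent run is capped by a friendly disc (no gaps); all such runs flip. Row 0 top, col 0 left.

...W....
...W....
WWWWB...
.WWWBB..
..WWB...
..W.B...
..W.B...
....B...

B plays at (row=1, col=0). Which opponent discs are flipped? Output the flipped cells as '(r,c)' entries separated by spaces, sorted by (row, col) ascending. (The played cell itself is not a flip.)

Dir NW: edge -> no flip
Dir N: first cell '.' (not opp) -> no flip
Dir NE: first cell '.' (not opp) -> no flip
Dir W: edge -> no flip
Dir E: first cell '.' (not opp) -> no flip
Dir SW: edge -> no flip
Dir S: opp run (2,0), next='.' -> no flip
Dir SE: opp run (2,1) (3,2) (4,3) capped by B -> flip

Answer: (2,1) (3,2) (4,3)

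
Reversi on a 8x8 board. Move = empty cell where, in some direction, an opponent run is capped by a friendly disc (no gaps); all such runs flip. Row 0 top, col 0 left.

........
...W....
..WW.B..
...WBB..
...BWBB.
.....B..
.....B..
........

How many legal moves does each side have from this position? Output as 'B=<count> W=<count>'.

-- B to move --
(0,2): no bracket -> illegal
(0,3): flips 3 -> legal
(0,4): no bracket -> illegal
(1,1): flips 3 -> legal
(1,2): flips 1 -> legal
(1,4): no bracket -> illegal
(2,1): no bracket -> illegal
(2,4): no bracket -> illegal
(3,1): no bracket -> illegal
(3,2): flips 1 -> legal
(4,2): no bracket -> illegal
(5,3): flips 1 -> legal
(5,4): flips 1 -> legal
B mobility = 6
-- W to move --
(1,4): no bracket -> illegal
(1,5): no bracket -> illegal
(1,6): no bracket -> illegal
(2,4): flips 1 -> legal
(2,6): flips 1 -> legal
(3,2): no bracket -> illegal
(3,6): flips 2 -> legal
(3,7): no bracket -> illegal
(4,2): flips 1 -> legal
(4,7): flips 2 -> legal
(5,2): no bracket -> illegal
(5,3): flips 1 -> legal
(5,4): no bracket -> illegal
(5,6): flips 2 -> legal
(5,7): no bracket -> illegal
(6,4): no bracket -> illegal
(6,6): flips 1 -> legal
(7,4): no bracket -> illegal
(7,5): no bracket -> illegal
(7,6): no bracket -> illegal
W mobility = 8

Answer: B=6 W=8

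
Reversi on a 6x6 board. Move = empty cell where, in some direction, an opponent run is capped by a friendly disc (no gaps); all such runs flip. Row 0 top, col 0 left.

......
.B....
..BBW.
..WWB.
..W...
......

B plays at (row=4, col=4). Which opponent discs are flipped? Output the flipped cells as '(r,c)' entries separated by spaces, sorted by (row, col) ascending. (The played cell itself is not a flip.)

Answer: (3,3)

Derivation:
Dir NW: opp run (3,3) capped by B -> flip
Dir N: first cell 'B' (not opp) -> no flip
Dir NE: first cell '.' (not opp) -> no flip
Dir W: first cell '.' (not opp) -> no flip
Dir E: first cell '.' (not opp) -> no flip
Dir SW: first cell '.' (not opp) -> no flip
Dir S: first cell '.' (not opp) -> no flip
Dir SE: first cell '.' (not opp) -> no flip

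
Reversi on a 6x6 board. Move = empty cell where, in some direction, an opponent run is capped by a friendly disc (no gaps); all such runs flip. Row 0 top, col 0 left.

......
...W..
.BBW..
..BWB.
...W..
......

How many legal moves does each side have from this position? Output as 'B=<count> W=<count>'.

-- B to move --
(0,2): no bracket -> illegal
(0,3): no bracket -> illegal
(0,4): flips 1 -> legal
(1,2): flips 1 -> legal
(1,4): flips 1 -> legal
(2,4): flips 1 -> legal
(4,2): no bracket -> illegal
(4,4): flips 1 -> legal
(5,2): flips 1 -> legal
(5,3): no bracket -> illegal
(5,4): flips 1 -> legal
B mobility = 7
-- W to move --
(1,0): flips 2 -> legal
(1,1): flips 1 -> legal
(1,2): no bracket -> illegal
(2,0): flips 2 -> legal
(2,4): no bracket -> illegal
(2,5): flips 1 -> legal
(3,0): no bracket -> illegal
(3,1): flips 2 -> legal
(3,5): flips 1 -> legal
(4,1): flips 1 -> legal
(4,2): no bracket -> illegal
(4,4): no bracket -> illegal
(4,5): flips 1 -> legal
W mobility = 8

Answer: B=7 W=8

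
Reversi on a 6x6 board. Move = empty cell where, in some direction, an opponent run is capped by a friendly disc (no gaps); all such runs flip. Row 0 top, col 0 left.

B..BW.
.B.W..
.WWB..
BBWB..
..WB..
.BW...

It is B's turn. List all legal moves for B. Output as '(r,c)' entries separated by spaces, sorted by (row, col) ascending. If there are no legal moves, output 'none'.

(0,2): no bracket -> illegal
(0,5): flips 1 -> legal
(1,0): flips 2 -> legal
(1,2): flips 1 -> legal
(1,4): no bracket -> illegal
(1,5): no bracket -> illegal
(2,0): flips 2 -> legal
(2,4): no bracket -> illegal
(4,1): flips 2 -> legal
(5,3): flips 2 -> legal

Answer: (0,5) (1,0) (1,2) (2,0) (4,1) (5,3)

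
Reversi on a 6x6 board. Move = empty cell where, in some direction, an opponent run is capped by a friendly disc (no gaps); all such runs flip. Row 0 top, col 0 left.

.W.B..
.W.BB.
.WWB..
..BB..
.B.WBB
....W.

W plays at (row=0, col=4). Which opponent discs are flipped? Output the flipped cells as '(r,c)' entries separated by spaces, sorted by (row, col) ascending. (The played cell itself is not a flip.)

Answer: (1,3)

Derivation:
Dir NW: edge -> no flip
Dir N: edge -> no flip
Dir NE: edge -> no flip
Dir W: opp run (0,3), next='.' -> no flip
Dir E: first cell '.' (not opp) -> no flip
Dir SW: opp run (1,3) capped by W -> flip
Dir S: opp run (1,4), next='.' -> no flip
Dir SE: first cell '.' (not opp) -> no flip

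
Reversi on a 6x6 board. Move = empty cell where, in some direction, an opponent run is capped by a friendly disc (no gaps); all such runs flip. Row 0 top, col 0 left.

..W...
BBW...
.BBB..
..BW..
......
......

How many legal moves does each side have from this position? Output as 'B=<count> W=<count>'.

-- B to move --
(0,1): flips 1 -> legal
(0,3): flips 1 -> legal
(1,3): flips 1 -> legal
(2,4): no bracket -> illegal
(3,4): flips 1 -> legal
(4,2): no bracket -> illegal
(4,3): flips 1 -> legal
(4,4): flips 1 -> legal
B mobility = 6
-- W to move --
(0,0): flips 2 -> legal
(0,1): no bracket -> illegal
(1,3): flips 1 -> legal
(1,4): no bracket -> illegal
(2,0): flips 1 -> legal
(2,4): no bracket -> illegal
(3,0): flips 1 -> legal
(3,1): flips 1 -> legal
(3,4): flips 1 -> legal
(4,1): no bracket -> illegal
(4,2): flips 2 -> legal
(4,3): no bracket -> illegal
W mobility = 7

Answer: B=6 W=7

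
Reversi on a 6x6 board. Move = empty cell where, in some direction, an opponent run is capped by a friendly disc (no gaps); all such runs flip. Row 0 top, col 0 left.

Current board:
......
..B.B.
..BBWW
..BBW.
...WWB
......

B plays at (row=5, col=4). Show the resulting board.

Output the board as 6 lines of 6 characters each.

Answer: ......
..B.B.
..BBBW
..BBB.
...BBB
....B.

Derivation:
Place B at (5,4); scan 8 dirs for brackets.
Dir NW: opp run (4,3) capped by B -> flip
Dir N: opp run (4,4) (3,4) (2,4) capped by B -> flip
Dir NE: first cell 'B' (not opp) -> no flip
Dir W: first cell '.' (not opp) -> no flip
Dir E: first cell '.' (not opp) -> no flip
Dir SW: edge -> no flip
Dir S: edge -> no flip
Dir SE: edge -> no flip
All flips: (2,4) (3,4) (4,3) (4,4)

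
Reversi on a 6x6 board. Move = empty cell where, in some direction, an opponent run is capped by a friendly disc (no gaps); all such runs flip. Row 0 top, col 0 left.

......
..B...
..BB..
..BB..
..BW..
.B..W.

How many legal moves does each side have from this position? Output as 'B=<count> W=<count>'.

-- B to move --
(3,4): no bracket -> illegal
(4,4): flips 1 -> legal
(4,5): no bracket -> illegal
(5,2): no bracket -> illegal
(5,3): flips 1 -> legal
(5,5): no bracket -> illegal
B mobility = 2
-- W to move --
(0,1): no bracket -> illegal
(0,2): no bracket -> illegal
(0,3): no bracket -> illegal
(1,1): no bracket -> illegal
(1,3): flips 2 -> legal
(1,4): no bracket -> illegal
(2,1): flips 1 -> legal
(2,4): no bracket -> illegal
(3,1): no bracket -> illegal
(3,4): no bracket -> illegal
(4,0): no bracket -> illegal
(4,1): flips 1 -> legal
(4,4): no bracket -> illegal
(5,0): no bracket -> illegal
(5,2): no bracket -> illegal
(5,3): no bracket -> illegal
W mobility = 3

Answer: B=2 W=3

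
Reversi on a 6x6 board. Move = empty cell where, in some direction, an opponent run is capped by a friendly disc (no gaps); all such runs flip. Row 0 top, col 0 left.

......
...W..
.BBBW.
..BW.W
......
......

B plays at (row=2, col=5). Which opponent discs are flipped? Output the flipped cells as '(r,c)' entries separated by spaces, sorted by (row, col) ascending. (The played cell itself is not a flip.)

Answer: (2,4)

Derivation:
Dir NW: first cell '.' (not opp) -> no flip
Dir N: first cell '.' (not opp) -> no flip
Dir NE: edge -> no flip
Dir W: opp run (2,4) capped by B -> flip
Dir E: edge -> no flip
Dir SW: first cell '.' (not opp) -> no flip
Dir S: opp run (3,5), next='.' -> no flip
Dir SE: edge -> no flip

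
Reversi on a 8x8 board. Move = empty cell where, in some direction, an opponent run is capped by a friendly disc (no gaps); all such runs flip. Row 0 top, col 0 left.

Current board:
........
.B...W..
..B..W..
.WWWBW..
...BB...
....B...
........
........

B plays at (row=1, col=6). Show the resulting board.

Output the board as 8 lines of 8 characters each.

Answer: ........
.B...WB.
..B..B..
.WWWBW..
...BB...
....B...
........
........

Derivation:
Place B at (1,6); scan 8 dirs for brackets.
Dir NW: first cell '.' (not opp) -> no flip
Dir N: first cell '.' (not opp) -> no flip
Dir NE: first cell '.' (not opp) -> no flip
Dir W: opp run (1,5), next='.' -> no flip
Dir E: first cell '.' (not opp) -> no flip
Dir SW: opp run (2,5) capped by B -> flip
Dir S: first cell '.' (not opp) -> no flip
Dir SE: first cell '.' (not opp) -> no flip
All flips: (2,5)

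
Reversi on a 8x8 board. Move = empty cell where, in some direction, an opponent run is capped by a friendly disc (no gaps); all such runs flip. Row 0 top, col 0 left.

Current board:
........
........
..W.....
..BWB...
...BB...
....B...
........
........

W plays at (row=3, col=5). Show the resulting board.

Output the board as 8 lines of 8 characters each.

Place W at (3,5); scan 8 dirs for brackets.
Dir NW: first cell '.' (not opp) -> no flip
Dir N: first cell '.' (not opp) -> no flip
Dir NE: first cell '.' (not opp) -> no flip
Dir W: opp run (3,4) capped by W -> flip
Dir E: first cell '.' (not opp) -> no flip
Dir SW: opp run (4,4), next='.' -> no flip
Dir S: first cell '.' (not opp) -> no flip
Dir SE: first cell '.' (not opp) -> no flip
All flips: (3,4)

Answer: ........
........
..W.....
..BWWW..
...BB...
....B...
........
........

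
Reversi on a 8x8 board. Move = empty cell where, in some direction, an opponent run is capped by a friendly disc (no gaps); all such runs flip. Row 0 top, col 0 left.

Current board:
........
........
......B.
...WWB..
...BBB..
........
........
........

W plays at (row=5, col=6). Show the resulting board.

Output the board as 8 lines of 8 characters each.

Place W at (5,6); scan 8 dirs for brackets.
Dir NW: opp run (4,5) capped by W -> flip
Dir N: first cell '.' (not opp) -> no flip
Dir NE: first cell '.' (not opp) -> no flip
Dir W: first cell '.' (not opp) -> no flip
Dir E: first cell '.' (not opp) -> no flip
Dir SW: first cell '.' (not opp) -> no flip
Dir S: first cell '.' (not opp) -> no flip
Dir SE: first cell '.' (not opp) -> no flip
All flips: (4,5)

Answer: ........
........
......B.
...WWB..
...BBW..
......W.
........
........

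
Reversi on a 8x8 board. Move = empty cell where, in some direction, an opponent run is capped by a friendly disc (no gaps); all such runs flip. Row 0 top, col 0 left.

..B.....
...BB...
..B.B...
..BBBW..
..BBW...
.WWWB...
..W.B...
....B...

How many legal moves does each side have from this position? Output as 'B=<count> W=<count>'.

Answer: B=9 W=10

Derivation:
-- B to move --
(2,5): no bracket -> illegal
(2,6): no bracket -> illegal
(3,6): flips 1 -> legal
(4,0): no bracket -> illegal
(4,1): no bracket -> illegal
(4,5): flips 1 -> legal
(4,6): flips 1 -> legal
(5,0): flips 3 -> legal
(5,5): flips 1 -> legal
(6,0): flips 1 -> legal
(6,1): flips 1 -> legal
(6,3): flips 1 -> legal
(7,1): no bracket -> illegal
(7,2): flips 2 -> legal
(7,3): no bracket -> illegal
B mobility = 9
-- W to move --
(0,1): no bracket -> illegal
(0,3): no bracket -> illegal
(0,4): flips 3 -> legal
(0,5): no bracket -> illegal
(1,1): flips 2 -> legal
(1,2): flips 3 -> legal
(1,5): flips 3 -> legal
(2,1): no bracket -> illegal
(2,3): flips 2 -> legal
(2,5): flips 2 -> legal
(3,1): flips 4 -> legal
(4,1): flips 2 -> legal
(4,5): no bracket -> illegal
(5,5): flips 1 -> legal
(6,3): no bracket -> illegal
(6,5): no bracket -> illegal
(7,3): no bracket -> illegal
(7,5): flips 1 -> legal
W mobility = 10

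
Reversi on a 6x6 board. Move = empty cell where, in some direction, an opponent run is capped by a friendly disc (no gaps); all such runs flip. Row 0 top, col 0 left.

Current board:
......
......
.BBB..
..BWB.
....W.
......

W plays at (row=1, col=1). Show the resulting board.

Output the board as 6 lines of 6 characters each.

Place W at (1,1); scan 8 dirs for brackets.
Dir NW: first cell '.' (not opp) -> no flip
Dir N: first cell '.' (not opp) -> no flip
Dir NE: first cell '.' (not opp) -> no flip
Dir W: first cell '.' (not opp) -> no flip
Dir E: first cell '.' (not opp) -> no flip
Dir SW: first cell '.' (not opp) -> no flip
Dir S: opp run (2,1), next='.' -> no flip
Dir SE: opp run (2,2) capped by W -> flip
All flips: (2,2)

Answer: ......
.W....
.BWB..
..BWB.
....W.
......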